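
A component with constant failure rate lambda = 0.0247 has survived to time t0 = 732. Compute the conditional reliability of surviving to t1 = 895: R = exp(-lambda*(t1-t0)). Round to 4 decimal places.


lambda = 0.0247
t0 = 732, t1 = 895
t1 - t0 = 163
lambda * (t1-t0) = 0.0247 * 163 = 4.0261
R = exp(-4.0261)
R = 0.0178

0.0178


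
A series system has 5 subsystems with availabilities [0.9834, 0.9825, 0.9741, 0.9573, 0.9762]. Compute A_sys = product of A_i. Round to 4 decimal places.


Subsystems: [0.9834, 0.9825, 0.9741, 0.9573, 0.9762]
After subsystem 1 (A=0.9834): product = 0.9834
After subsystem 2 (A=0.9825): product = 0.9662
After subsystem 3 (A=0.9741): product = 0.9412
After subsystem 4 (A=0.9573): product = 0.901
After subsystem 5 (A=0.9762): product = 0.8795
A_sys = 0.8795

0.8795


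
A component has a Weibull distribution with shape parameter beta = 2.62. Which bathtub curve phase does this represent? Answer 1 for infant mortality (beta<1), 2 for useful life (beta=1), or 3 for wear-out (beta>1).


beta = 2.62
Compare beta to 1:
beta < 1 => infant mortality (phase 1)
beta = 1 => useful life (phase 2)
beta > 1 => wear-out (phase 3)
Since beta = 2.62, this is wear-out (increasing failure rate)
Phase = 3

3


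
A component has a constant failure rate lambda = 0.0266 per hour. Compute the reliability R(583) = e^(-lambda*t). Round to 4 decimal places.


lambda = 0.0266
t = 583
lambda * t = 15.5078
R(t) = e^(-15.5078)
R(t) = 0.0

0.0


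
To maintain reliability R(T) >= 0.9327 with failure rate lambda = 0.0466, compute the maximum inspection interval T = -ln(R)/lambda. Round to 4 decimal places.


R_target = 0.9327
lambda = 0.0466
-ln(0.9327) = 0.0697
T = 0.0697 / 0.0466
T = 1.4951

1.4951


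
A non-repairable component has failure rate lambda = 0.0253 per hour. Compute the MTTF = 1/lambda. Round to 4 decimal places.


lambda = 0.0253
MTTF = 1 / 0.0253
MTTF = 39.5257

39.5257


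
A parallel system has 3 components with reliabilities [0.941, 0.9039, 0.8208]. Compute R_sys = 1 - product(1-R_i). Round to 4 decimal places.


Components: [0.941, 0.9039, 0.8208]
(1 - 0.941) = 0.059, running product = 0.059
(1 - 0.9039) = 0.0961, running product = 0.0057
(1 - 0.8208) = 0.1792, running product = 0.001
Product of (1-R_i) = 0.001
R_sys = 1 - 0.001 = 0.999

0.999


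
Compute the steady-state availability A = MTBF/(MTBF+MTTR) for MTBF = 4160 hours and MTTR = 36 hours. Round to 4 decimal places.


MTBF = 4160
MTTR = 36
MTBF + MTTR = 4196
A = 4160 / 4196
A = 0.9914

0.9914


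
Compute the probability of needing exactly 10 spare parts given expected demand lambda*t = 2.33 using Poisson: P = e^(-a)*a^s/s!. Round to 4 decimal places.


a = 2.33, s = 10
e^(-a) = e^(-2.33) = 0.0973
a^s = 2.33^10 = 4715.8416
s! = 3628800
P = 0.0973 * 4715.8416 / 3628800
P = 0.0001

0.0001


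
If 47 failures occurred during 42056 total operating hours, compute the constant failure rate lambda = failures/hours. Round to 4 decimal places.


failures = 47
total_hours = 42056
lambda = 47 / 42056
lambda = 0.0011

0.0011


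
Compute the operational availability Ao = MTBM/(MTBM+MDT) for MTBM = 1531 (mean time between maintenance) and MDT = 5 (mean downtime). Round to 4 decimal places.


MTBM = 1531
MDT = 5
MTBM + MDT = 1536
Ao = 1531 / 1536
Ao = 0.9967

0.9967


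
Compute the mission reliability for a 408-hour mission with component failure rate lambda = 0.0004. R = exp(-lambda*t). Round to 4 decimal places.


lambda = 0.0004
mission_time = 408
lambda * t = 0.0004 * 408 = 0.1632
R = exp(-0.1632)
R = 0.8494

0.8494


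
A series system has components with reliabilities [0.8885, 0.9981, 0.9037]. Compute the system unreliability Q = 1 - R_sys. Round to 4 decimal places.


Components: [0.8885, 0.9981, 0.9037]
After component 1: product = 0.8885
After component 2: product = 0.8868
After component 3: product = 0.8014
R_sys = 0.8014
Q = 1 - 0.8014 = 0.1986

0.1986


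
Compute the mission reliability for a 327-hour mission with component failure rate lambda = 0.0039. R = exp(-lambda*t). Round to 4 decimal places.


lambda = 0.0039
mission_time = 327
lambda * t = 0.0039 * 327 = 1.2753
R = exp(-1.2753)
R = 0.2793

0.2793


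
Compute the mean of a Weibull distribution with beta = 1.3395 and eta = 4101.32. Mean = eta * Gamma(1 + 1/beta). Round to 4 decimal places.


beta = 1.3395, eta = 4101.32
1/beta = 0.7465
1 + 1/beta = 1.7465
Gamma(1.7465) = 0.9183
Mean = 4101.32 * 0.9183
Mean = 3766.1673

3766.1673


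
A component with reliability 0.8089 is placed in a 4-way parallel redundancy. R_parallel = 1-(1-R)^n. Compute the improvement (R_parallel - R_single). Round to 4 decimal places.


R_single = 0.8089, n = 4
1 - R_single = 0.1911
(1 - R_single)^n = 0.1911^4 = 0.0013
R_parallel = 1 - 0.0013 = 0.9987
Improvement = 0.9987 - 0.8089
Improvement = 0.1898

0.1898


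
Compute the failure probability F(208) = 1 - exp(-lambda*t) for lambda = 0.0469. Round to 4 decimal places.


lambda = 0.0469, t = 208
lambda * t = 9.7552
exp(-9.7552) = 0.0001
F(t) = 1 - 0.0001
F(t) = 0.9999

0.9999


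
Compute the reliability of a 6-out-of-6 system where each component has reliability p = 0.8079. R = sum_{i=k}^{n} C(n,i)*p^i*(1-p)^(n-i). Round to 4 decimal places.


k = 6, n = 6, p = 0.8079
i=6: C(6,6)=1 * 0.8079^6 * 0.1921^0 = 0.2781
R = sum of terms = 0.2781

0.2781


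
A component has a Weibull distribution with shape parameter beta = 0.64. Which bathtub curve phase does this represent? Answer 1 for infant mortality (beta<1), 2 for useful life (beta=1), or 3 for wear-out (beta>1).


beta = 0.64
Compare beta to 1:
beta < 1 => infant mortality (phase 1)
beta = 1 => useful life (phase 2)
beta > 1 => wear-out (phase 3)
Since beta = 0.64, this is infant mortality (decreasing failure rate)
Phase = 1

1


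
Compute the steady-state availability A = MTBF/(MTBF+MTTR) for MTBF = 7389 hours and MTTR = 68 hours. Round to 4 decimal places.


MTBF = 7389
MTTR = 68
MTBF + MTTR = 7457
A = 7389 / 7457
A = 0.9909

0.9909


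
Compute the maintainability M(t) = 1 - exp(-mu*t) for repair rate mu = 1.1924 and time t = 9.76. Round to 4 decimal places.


mu = 1.1924, t = 9.76
mu * t = 1.1924 * 9.76 = 11.6378
exp(-11.6378) = 0.0
M(t) = 1 - 0.0
M(t) = 1.0

1.0


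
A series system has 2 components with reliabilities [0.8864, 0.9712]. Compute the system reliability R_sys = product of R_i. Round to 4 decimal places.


Components: [0.8864, 0.9712]
After component 1 (R=0.8864): product = 0.8864
After component 2 (R=0.9712): product = 0.8609
R_sys = 0.8609

0.8609


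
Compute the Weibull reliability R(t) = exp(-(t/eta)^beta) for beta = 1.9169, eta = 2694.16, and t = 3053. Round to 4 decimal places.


beta = 1.9169, eta = 2694.16, t = 3053
t/eta = 3053 / 2694.16 = 1.1332
(t/eta)^beta = 1.1332^1.9169 = 1.2708
R(t) = exp(-1.2708)
R(t) = 0.2806

0.2806


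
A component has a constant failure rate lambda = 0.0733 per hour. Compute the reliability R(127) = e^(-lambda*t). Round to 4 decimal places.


lambda = 0.0733
t = 127
lambda * t = 9.3091
R(t) = e^(-9.3091)
R(t) = 0.0001

0.0001


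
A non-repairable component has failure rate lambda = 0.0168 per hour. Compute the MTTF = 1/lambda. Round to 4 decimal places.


lambda = 0.0168
MTTF = 1 / 0.0168
MTTF = 59.5238

59.5238


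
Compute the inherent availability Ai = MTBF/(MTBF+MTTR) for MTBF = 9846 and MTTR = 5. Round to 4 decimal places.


MTBF = 9846
MTTR = 5
MTBF + MTTR = 9851
Ai = 9846 / 9851
Ai = 0.9995

0.9995


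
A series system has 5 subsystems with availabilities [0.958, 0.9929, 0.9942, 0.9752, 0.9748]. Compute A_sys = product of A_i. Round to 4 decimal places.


Subsystems: [0.958, 0.9929, 0.9942, 0.9752, 0.9748]
After subsystem 1 (A=0.958): product = 0.958
After subsystem 2 (A=0.9929): product = 0.9512
After subsystem 3 (A=0.9942): product = 0.9457
After subsystem 4 (A=0.9752): product = 0.9222
After subsystem 5 (A=0.9748): product = 0.899
A_sys = 0.899

0.899


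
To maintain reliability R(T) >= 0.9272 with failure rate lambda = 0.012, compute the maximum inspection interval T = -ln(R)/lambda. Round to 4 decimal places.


R_target = 0.9272
lambda = 0.012
-ln(0.9272) = 0.0756
T = 0.0756 / 0.012
T = 6.2988

6.2988


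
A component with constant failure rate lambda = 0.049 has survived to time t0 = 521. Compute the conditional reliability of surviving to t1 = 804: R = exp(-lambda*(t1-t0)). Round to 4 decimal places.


lambda = 0.049
t0 = 521, t1 = 804
t1 - t0 = 283
lambda * (t1-t0) = 0.049 * 283 = 13.867
R = exp(-13.867)
R = 0.0

0.0


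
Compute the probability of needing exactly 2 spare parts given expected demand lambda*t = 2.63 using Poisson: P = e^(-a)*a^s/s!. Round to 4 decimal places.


a = 2.63, s = 2
e^(-a) = e^(-2.63) = 0.0721
a^s = 2.63^2 = 6.9169
s! = 2
P = 0.0721 * 6.9169 / 2
P = 0.2493

0.2493


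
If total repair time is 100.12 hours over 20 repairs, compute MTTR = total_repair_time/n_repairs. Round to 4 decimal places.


total_repair_time = 100.12
n_repairs = 20
MTTR = 100.12 / 20
MTTR = 5.006

5.006


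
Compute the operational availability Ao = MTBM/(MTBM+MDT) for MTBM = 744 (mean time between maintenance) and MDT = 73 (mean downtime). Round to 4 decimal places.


MTBM = 744
MDT = 73
MTBM + MDT = 817
Ao = 744 / 817
Ao = 0.9106

0.9106


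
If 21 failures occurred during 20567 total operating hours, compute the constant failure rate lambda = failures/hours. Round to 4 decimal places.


failures = 21
total_hours = 20567
lambda = 21 / 20567
lambda = 0.001

0.001


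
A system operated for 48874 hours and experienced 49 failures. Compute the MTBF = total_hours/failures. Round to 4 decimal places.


total_hours = 48874
failures = 49
MTBF = 48874 / 49
MTBF = 997.4286

997.4286


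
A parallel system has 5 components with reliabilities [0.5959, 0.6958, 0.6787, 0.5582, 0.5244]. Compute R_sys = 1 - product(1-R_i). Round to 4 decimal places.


Components: [0.5959, 0.6958, 0.6787, 0.5582, 0.5244]
(1 - 0.5959) = 0.4041, running product = 0.4041
(1 - 0.6958) = 0.3042, running product = 0.1229
(1 - 0.6787) = 0.3213, running product = 0.0395
(1 - 0.5582) = 0.4418, running product = 0.0174
(1 - 0.5244) = 0.4756, running product = 0.0083
Product of (1-R_i) = 0.0083
R_sys = 1 - 0.0083 = 0.9917

0.9917


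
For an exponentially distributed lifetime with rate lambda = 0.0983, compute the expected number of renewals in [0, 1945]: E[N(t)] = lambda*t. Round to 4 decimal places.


lambda = 0.0983
t = 1945
E[N(t)] = lambda * t
E[N(t)] = 0.0983 * 1945
E[N(t)] = 191.1935

191.1935


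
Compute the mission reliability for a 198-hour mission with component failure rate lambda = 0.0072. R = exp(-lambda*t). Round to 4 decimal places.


lambda = 0.0072
mission_time = 198
lambda * t = 0.0072 * 198 = 1.4256
R = exp(-1.4256)
R = 0.2404

0.2404


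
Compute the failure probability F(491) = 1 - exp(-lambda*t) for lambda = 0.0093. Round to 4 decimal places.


lambda = 0.0093, t = 491
lambda * t = 4.5663
exp(-4.5663) = 0.0104
F(t) = 1 - 0.0104
F(t) = 0.9896

0.9896


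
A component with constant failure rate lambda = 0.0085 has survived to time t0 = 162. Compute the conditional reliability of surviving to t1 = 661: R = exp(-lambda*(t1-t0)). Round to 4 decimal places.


lambda = 0.0085
t0 = 162, t1 = 661
t1 - t0 = 499
lambda * (t1-t0) = 0.0085 * 499 = 4.2415
R = exp(-4.2415)
R = 0.0144

0.0144


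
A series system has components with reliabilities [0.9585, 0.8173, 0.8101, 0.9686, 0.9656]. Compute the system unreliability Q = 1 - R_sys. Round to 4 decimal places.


Components: [0.9585, 0.8173, 0.8101, 0.9686, 0.9656]
After component 1: product = 0.9585
After component 2: product = 0.7834
After component 3: product = 0.6346
After component 4: product = 0.6147
After component 5: product = 0.5935
R_sys = 0.5935
Q = 1 - 0.5935 = 0.4065

0.4065


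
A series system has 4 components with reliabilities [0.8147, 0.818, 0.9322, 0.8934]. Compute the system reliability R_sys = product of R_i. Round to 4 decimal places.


Components: [0.8147, 0.818, 0.9322, 0.8934]
After component 1 (R=0.8147): product = 0.8147
After component 2 (R=0.818): product = 0.6664
After component 3 (R=0.9322): product = 0.6212
After component 4 (R=0.8934): product = 0.555
R_sys = 0.555

0.555


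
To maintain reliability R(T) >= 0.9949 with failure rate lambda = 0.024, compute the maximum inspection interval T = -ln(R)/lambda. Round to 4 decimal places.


R_target = 0.9949
lambda = 0.024
-ln(0.9949) = 0.0051
T = 0.0051 / 0.024
T = 0.213

0.213


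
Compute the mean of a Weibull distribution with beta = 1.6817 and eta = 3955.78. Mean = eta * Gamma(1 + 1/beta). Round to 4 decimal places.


beta = 1.6817, eta = 3955.78
1/beta = 0.5946
1 + 1/beta = 1.5946
Gamma(1.5946) = 0.8929
Mean = 3955.78 * 0.8929
Mean = 3532.205

3532.205


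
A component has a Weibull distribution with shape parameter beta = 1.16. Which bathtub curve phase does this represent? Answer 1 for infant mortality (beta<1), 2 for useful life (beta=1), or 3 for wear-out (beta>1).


beta = 1.16
Compare beta to 1:
beta < 1 => infant mortality (phase 1)
beta = 1 => useful life (phase 2)
beta > 1 => wear-out (phase 3)
Since beta = 1.16, this is wear-out (increasing failure rate)
Phase = 3

3


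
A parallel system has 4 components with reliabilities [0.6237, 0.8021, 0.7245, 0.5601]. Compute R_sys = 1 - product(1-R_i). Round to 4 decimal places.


Components: [0.6237, 0.8021, 0.7245, 0.5601]
(1 - 0.6237) = 0.3763, running product = 0.3763
(1 - 0.8021) = 0.1979, running product = 0.0745
(1 - 0.7245) = 0.2755, running product = 0.0205
(1 - 0.5601) = 0.4399, running product = 0.009
Product of (1-R_i) = 0.009
R_sys = 1 - 0.009 = 0.991

0.991


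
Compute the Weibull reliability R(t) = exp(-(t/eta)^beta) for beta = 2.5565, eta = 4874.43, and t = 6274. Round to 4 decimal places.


beta = 2.5565, eta = 4874.43, t = 6274
t/eta = 6274 / 4874.43 = 1.2871
(t/eta)^beta = 1.2871^2.5565 = 1.9065
R(t) = exp(-1.9065)
R(t) = 0.1486

0.1486


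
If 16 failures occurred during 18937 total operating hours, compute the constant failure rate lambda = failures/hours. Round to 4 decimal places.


failures = 16
total_hours = 18937
lambda = 16 / 18937
lambda = 0.0008

0.0008


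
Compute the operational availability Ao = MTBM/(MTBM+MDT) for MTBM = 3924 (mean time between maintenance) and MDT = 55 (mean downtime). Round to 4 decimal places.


MTBM = 3924
MDT = 55
MTBM + MDT = 3979
Ao = 3924 / 3979
Ao = 0.9862

0.9862


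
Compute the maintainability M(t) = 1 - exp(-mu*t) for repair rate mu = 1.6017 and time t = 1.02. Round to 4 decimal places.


mu = 1.6017, t = 1.02
mu * t = 1.6017 * 1.02 = 1.6337
exp(-1.6337) = 0.1952
M(t) = 1 - 0.1952
M(t) = 0.8048

0.8048


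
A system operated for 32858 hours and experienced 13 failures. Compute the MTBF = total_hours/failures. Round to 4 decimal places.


total_hours = 32858
failures = 13
MTBF = 32858 / 13
MTBF = 2527.5385

2527.5385


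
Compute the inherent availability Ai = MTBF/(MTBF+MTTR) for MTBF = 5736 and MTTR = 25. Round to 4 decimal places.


MTBF = 5736
MTTR = 25
MTBF + MTTR = 5761
Ai = 5736 / 5761
Ai = 0.9957

0.9957


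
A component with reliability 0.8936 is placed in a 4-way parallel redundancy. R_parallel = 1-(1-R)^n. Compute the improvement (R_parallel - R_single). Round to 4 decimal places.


R_single = 0.8936, n = 4
1 - R_single = 0.1064
(1 - R_single)^n = 0.1064^4 = 0.0001
R_parallel = 1 - 0.0001 = 0.9999
Improvement = 0.9999 - 0.8936
Improvement = 0.1063

0.1063


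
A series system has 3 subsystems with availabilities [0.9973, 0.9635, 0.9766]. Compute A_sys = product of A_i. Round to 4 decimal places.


Subsystems: [0.9973, 0.9635, 0.9766]
After subsystem 1 (A=0.9973): product = 0.9973
After subsystem 2 (A=0.9635): product = 0.9609
After subsystem 3 (A=0.9766): product = 0.9384
A_sys = 0.9384

0.9384


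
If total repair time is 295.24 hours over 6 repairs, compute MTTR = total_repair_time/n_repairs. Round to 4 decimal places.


total_repair_time = 295.24
n_repairs = 6
MTTR = 295.24 / 6
MTTR = 49.2067

49.2067


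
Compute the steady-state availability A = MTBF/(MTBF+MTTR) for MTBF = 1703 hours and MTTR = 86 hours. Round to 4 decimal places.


MTBF = 1703
MTTR = 86
MTBF + MTTR = 1789
A = 1703 / 1789
A = 0.9519

0.9519


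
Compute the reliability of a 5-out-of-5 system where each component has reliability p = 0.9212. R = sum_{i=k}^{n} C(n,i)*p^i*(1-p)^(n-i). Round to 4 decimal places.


k = 5, n = 5, p = 0.9212
i=5: C(5,5)=1 * 0.9212^5 * 0.0788^0 = 0.6634
R = sum of terms = 0.6634

0.6634


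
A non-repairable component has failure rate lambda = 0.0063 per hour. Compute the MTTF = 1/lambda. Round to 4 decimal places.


lambda = 0.0063
MTTF = 1 / 0.0063
MTTF = 158.7302

158.7302


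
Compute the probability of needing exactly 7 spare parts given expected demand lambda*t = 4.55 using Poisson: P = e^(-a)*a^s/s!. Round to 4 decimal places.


a = 4.55, s = 7
e^(-a) = e^(-4.55) = 0.0106
a^s = 4.55^7 = 40371.9546
s! = 5040
P = 0.0106 * 40371.9546 / 5040
P = 0.0846

0.0846


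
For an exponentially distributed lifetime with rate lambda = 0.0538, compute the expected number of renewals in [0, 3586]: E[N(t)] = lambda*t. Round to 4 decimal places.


lambda = 0.0538
t = 3586
E[N(t)] = lambda * t
E[N(t)] = 0.0538 * 3586
E[N(t)] = 192.9268

192.9268


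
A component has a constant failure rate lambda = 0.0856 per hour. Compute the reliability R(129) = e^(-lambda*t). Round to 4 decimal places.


lambda = 0.0856
t = 129
lambda * t = 11.0424
R(t) = e^(-11.0424)
R(t) = 0.0

0.0


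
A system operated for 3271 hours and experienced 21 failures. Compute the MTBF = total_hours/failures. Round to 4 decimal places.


total_hours = 3271
failures = 21
MTBF = 3271 / 21
MTBF = 155.7619

155.7619


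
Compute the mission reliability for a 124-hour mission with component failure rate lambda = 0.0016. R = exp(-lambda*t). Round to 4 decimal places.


lambda = 0.0016
mission_time = 124
lambda * t = 0.0016 * 124 = 0.1984
R = exp(-0.1984)
R = 0.82

0.82


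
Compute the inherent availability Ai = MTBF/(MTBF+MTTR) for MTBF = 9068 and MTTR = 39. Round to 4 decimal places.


MTBF = 9068
MTTR = 39
MTBF + MTTR = 9107
Ai = 9068 / 9107
Ai = 0.9957

0.9957


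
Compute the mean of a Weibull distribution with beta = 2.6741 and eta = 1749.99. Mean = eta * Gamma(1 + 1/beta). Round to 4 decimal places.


beta = 2.6741, eta = 1749.99
1/beta = 0.374
1 + 1/beta = 1.374
Gamma(1.374) = 0.889
Mean = 1749.99 * 0.889
Mean = 1555.7324

1555.7324


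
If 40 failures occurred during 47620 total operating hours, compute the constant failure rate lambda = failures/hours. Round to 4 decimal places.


failures = 40
total_hours = 47620
lambda = 40 / 47620
lambda = 0.0008

0.0008


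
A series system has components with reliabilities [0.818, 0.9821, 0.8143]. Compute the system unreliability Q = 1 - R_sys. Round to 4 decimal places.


Components: [0.818, 0.9821, 0.8143]
After component 1: product = 0.818
After component 2: product = 0.8034
After component 3: product = 0.6542
R_sys = 0.6542
Q = 1 - 0.6542 = 0.3458

0.3458


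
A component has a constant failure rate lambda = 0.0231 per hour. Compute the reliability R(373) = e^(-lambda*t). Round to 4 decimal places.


lambda = 0.0231
t = 373
lambda * t = 8.6163
R(t) = e^(-8.6163)
R(t) = 0.0002

0.0002


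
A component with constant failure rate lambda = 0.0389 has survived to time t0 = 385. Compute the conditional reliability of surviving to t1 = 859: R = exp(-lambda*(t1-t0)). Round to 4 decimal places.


lambda = 0.0389
t0 = 385, t1 = 859
t1 - t0 = 474
lambda * (t1-t0) = 0.0389 * 474 = 18.4386
R = exp(-18.4386)
R = 0.0

0.0


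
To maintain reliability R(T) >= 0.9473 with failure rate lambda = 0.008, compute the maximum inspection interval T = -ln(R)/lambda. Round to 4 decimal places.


R_target = 0.9473
lambda = 0.008
-ln(0.9473) = 0.0541
T = 0.0541 / 0.008
T = 6.7674

6.7674


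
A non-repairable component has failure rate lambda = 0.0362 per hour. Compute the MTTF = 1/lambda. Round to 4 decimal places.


lambda = 0.0362
MTTF = 1 / 0.0362
MTTF = 27.6243

27.6243


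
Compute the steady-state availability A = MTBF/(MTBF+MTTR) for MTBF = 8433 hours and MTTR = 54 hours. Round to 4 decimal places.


MTBF = 8433
MTTR = 54
MTBF + MTTR = 8487
A = 8433 / 8487
A = 0.9936

0.9936


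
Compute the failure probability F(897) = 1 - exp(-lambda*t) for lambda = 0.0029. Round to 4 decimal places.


lambda = 0.0029, t = 897
lambda * t = 2.6013
exp(-2.6013) = 0.0742
F(t) = 1 - 0.0742
F(t) = 0.9258

0.9258


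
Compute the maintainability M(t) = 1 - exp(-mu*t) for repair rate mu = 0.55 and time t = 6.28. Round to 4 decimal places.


mu = 0.55, t = 6.28
mu * t = 0.55 * 6.28 = 3.454
exp(-3.454) = 0.0316
M(t) = 1 - 0.0316
M(t) = 0.9684

0.9684


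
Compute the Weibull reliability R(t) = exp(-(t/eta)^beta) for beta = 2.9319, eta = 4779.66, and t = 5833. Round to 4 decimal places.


beta = 2.9319, eta = 4779.66, t = 5833
t/eta = 5833 / 4779.66 = 1.2204
(t/eta)^beta = 1.2204^2.9319 = 1.7931
R(t) = exp(-1.7931)
R(t) = 0.1665

0.1665


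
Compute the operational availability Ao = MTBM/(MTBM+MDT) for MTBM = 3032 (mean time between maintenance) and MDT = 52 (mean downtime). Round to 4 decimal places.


MTBM = 3032
MDT = 52
MTBM + MDT = 3084
Ao = 3032 / 3084
Ao = 0.9831

0.9831


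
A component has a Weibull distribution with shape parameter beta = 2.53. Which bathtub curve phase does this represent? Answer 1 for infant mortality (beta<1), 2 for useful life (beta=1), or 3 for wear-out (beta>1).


beta = 2.53
Compare beta to 1:
beta < 1 => infant mortality (phase 1)
beta = 1 => useful life (phase 2)
beta > 1 => wear-out (phase 3)
Since beta = 2.53, this is wear-out (increasing failure rate)
Phase = 3

3


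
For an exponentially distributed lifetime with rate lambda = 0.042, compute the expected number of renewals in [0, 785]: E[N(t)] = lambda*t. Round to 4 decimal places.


lambda = 0.042
t = 785
E[N(t)] = lambda * t
E[N(t)] = 0.042 * 785
E[N(t)] = 32.97

32.97


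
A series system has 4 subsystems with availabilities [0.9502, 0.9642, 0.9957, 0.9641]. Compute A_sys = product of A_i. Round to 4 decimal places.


Subsystems: [0.9502, 0.9642, 0.9957, 0.9641]
After subsystem 1 (A=0.9502): product = 0.9502
After subsystem 2 (A=0.9642): product = 0.9162
After subsystem 3 (A=0.9957): product = 0.9122
After subsystem 4 (A=0.9641): product = 0.8795
A_sys = 0.8795

0.8795


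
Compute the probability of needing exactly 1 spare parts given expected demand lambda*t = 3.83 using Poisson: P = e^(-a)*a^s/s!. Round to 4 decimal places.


a = 3.83, s = 1
e^(-a) = e^(-3.83) = 0.0217
a^s = 3.83^1 = 3.83
s! = 1
P = 0.0217 * 3.83 / 1
P = 0.0831

0.0831


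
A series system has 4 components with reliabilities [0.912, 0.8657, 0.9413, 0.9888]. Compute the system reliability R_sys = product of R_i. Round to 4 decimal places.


Components: [0.912, 0.8657, 0.9413, 0.9888]
After component 1 (R=0.912): product = 0.912
After component 2 (R=0.8657): product = 0.7895
After component 3 (R=0.9413): product = 0.7432
After component 4 (R=0.9888): product = 0.7349
R_sys = 0.7349

0.7349


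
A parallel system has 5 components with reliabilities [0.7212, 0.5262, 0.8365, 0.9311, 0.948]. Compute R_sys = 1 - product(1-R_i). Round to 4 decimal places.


Components: [0.7212, 0.5262, 0.8365, 0.9311, 0.948]
(1 - 0.7212) = 0.2788, running product = 0.2788
(1 - 0.5262) = 0.4738, running product = 0.1321
(1 - 0.8365) = 0.1635, running product = 0.0216
(1 - 0.9311) = 0.0689, running product = 0.0015
(1 - 0.948) = 0.052, running product = 0.0001
Product of (1-R_i) = 0.0001
R_sys = 1 - 0.0001 = 0.9999

0.9999


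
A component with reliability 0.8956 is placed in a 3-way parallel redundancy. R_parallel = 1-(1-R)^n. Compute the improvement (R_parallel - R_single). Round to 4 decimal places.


R_single = 0.8956, n = 3
1 - R_single = 0.1044
(1 - R_single)^n = 0.1044^3 = 0.0011
R_parallel = 1 - 0.0011 = 0.9989
Improvement = 0.9989 - 0.8956
Improvement = 0.1033

0.1033


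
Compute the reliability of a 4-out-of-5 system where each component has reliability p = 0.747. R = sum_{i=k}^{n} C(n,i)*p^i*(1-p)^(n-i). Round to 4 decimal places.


k = 4, n = 5, p = 0.747
i=4: C(5,4)=5 * 0.747^4 * 0.253^1 = 0.3939
i=5: C(5,5)=1 * 0.747^5 * 0.253^0 = 0.2326
R = sum of terms = 0.6265

0.6265


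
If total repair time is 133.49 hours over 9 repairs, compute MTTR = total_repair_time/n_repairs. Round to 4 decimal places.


total_repair_time = 133.49
n_repairs = 9
MTTR = 133.49 / 9
MTTR = 14.8322

14.8322


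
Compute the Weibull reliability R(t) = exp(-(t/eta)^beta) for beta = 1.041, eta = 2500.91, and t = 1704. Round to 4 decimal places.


beta = 1.041, eta = 2500.91, t = 1704
t/eta = 1704 / 2500.91 = 0.6814
(t/eta)^beta = 0.6814^1.041 = 0.6707
R(t) = exp(-0.6707)
R(t) = 0.5113

0.5113


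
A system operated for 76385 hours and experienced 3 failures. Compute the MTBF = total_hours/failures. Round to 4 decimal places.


total_hours = 76385
failures = 3
MTBF = 76385 / 3
MTBF = 25461.6667

25461.6667


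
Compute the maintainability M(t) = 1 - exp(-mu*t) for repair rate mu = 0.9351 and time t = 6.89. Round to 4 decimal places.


mu = 0.9351, t = 6.89
mu * t = 0.9351 * 6.89 = 6.4428
exp(-6.4428) = 0.0016
M(t) = 1 - 0.0016
M(t) = 0.9984

0.9984


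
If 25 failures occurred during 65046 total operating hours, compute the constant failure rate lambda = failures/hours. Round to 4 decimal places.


failures = 25
total_hours = 65046
lambda = 25 / 65046
lambda = 0.0004

0.0004


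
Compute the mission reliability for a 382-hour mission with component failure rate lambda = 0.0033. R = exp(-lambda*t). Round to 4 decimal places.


lambda = 0.0033
mission_time = 382
lambda * t = 0.0033 * 382 = 1.2606
R = exp(-1.2606)
R = 0.2835

0.2835


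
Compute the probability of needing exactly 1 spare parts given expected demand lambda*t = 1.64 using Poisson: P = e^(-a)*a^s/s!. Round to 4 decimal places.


a = 1.64, s = 1
e^(-a) = e^(-1.64) = 0.194
a^s = 1.64^1 = 1.64
s! = 1
P = 0.194 * 1.64 / 1
P = 0.3181

0.3181


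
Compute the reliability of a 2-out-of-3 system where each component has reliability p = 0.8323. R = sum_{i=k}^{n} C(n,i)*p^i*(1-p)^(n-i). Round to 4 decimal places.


k = 2, n = 3, p = 0.8323
i=2: C(3,2)=3 * 0.8323^2 * 0.1677^1 = 0.3485
i=3: C(3,3)=1 * 0.8323^3 * 0.1677^0 = 0.5766
R = sum of terms = 0.9251

0.9251


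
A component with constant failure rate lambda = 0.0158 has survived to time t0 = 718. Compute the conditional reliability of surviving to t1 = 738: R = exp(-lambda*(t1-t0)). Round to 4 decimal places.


lambda = 0.0158
t0 = 718, t1 = 738
t1 - t0 = 20
lambda * (t1-t0) = 0.0158 * 20 = 0.316
R = exp(-0.316)
R = 0.7291

0.7291


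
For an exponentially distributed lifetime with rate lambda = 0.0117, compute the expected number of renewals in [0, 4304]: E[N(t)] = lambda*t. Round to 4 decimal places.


lambda = 0.0117
t = 4304
E[N(t)] = lambda * t
E[N(t)] = 0.0117 * 4304
E[N(t)] = 50.3568

50.3568


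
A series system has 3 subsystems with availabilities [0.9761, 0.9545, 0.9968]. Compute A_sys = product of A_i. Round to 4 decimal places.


Subsystems: [0.9761, 0.9545, 0.9968]
After subsystem 1 (A=0.9761): product = 0.9761
After subsystem 2 (A=0.9545): product = 0.9317
After subsystem 3 (A=0.9968): product = 0.9287
A_sys = 0.9287

0.9287


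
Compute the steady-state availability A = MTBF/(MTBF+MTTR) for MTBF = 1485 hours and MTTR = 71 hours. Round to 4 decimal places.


MTBF = 1485
MTTR = 71
MTBF + MTTR = 1556
A = 1485 / 1556
A = 0.9544

0.9544


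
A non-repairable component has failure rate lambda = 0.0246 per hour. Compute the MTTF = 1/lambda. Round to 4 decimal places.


lambda = 0.0246
MTTF = 1 / 0.0246
MTTF = 40.6504

40.6504


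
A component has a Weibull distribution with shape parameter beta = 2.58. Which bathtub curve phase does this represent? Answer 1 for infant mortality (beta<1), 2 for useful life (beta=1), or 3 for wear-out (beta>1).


beta = 2.58
Compare beta to 1:
beta < 1 => infant mortality (phase 1)
beta = 1 => useful life (phase 2)
beta > 1 => wear-out (phase 3)
Since beta = 2.58, this is wear-out (increasing failure rate)
Phase = 3

3


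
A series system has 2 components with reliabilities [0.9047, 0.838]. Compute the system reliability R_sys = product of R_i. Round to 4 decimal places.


Components: [0.9047, 0.838]
After component 1 (R=0.9047): product = 0.9047
After component 2 (R=0.838): product = 0.7581
R_sys = 0.7581

0.7581


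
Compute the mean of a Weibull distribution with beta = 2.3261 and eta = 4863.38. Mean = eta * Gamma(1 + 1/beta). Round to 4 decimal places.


beta = 2.3261, eta = 4863.38
1/beta = 0.4299
1 + 1/beta = 1.4299
Gamma(1.4299) = 0.886
Mean = 4863.38 * 0.886
Mean = 4309.1438

4309.1438


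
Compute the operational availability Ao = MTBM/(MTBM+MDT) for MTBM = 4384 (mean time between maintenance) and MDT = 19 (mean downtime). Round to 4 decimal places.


MTBM = 4384
MDT = 19
MTBM + MDT = 4403
Ao = 4384 / 4403
Ao = 0.9957

0.9957


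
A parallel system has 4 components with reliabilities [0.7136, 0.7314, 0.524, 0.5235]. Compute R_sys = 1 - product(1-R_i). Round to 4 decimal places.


Components: [0.7136, 0.7314, 0.524, 0.5235]
(1 - 0.7136) = 0.2864, running product = 0.2864
(1 - 0.7314) = 0.2686, running product = 0.0769
(1 - 0.524) = 0.476, running product = 0.0366
(1 - 0.5235) = 0.4765, running product = 0.0174
Product of (1-R_i) = 0.0174
R_sys = 1 - 0.0174 = 0.9826

0.9826


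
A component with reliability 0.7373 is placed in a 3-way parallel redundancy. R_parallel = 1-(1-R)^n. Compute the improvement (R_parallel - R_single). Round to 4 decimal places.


R_single = 0.7373, n = 3
1 - R_single = 0.2627
(1 - R_single)^n = 0.2627^3 = 0.0181
R_parallel = 1 - 0.0181 = 0.9819
Improvement = 0.9819 - 0.7373
Improvement = 0.2446

0.2446


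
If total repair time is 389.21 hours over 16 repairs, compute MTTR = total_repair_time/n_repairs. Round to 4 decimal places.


total_repair_time = 389.21
n_repairs = 16
MTTR = 389.21 / 16
MTTR = 24.3256

24.3256


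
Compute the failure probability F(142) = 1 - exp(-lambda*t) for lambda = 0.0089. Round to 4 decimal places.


lambda = 0.0089, t = 142
lambda * t = 1.2638
exp(-1.2638) = 0.2826
F(t) = 1 - 0.2826
F(t) = 0.7174

0.7174


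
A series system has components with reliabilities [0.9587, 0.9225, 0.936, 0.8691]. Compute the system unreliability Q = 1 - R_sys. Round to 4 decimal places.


Components: [0.9587, 0.9225, 0.936, 0.8691]
After component 1: product = 0.9587
After component 2: product = 0.8844
After component 3: product = 0.8278
After component 4: product = 0.7194
R_sys = 0.7194
Q = 1 - 0.7194 = 0.2806

0.2806


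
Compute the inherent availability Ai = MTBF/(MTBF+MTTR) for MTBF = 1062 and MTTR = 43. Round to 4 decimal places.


MTBF = 1062
MTTR = 43
MTBF + MTTR = 1105
Ai = 1062 / 1105
Ai = 0.9611

0.9611


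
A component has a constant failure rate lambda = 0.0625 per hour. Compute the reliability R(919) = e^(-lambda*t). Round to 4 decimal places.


lambda = 0.0625
t = 919
lambda * t = 57.4375
R(t) = e^(-57.4375)
R(t) = 0.0

0.0


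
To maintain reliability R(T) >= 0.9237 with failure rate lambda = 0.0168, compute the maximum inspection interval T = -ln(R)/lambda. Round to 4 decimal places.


R_target = 0.9237
lambda = 0.0168
-ln(0.9237) = 0.0794
T = 0.0794 / 0.0168
T = 4.7243

4.7243


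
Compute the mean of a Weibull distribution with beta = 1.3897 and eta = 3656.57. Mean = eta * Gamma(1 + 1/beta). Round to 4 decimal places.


beta = 1.3897, eta = 3656.57
1/beta = 0.7196
1 + 1/beta = 1.7196
Gamma(1.7196) = 0.9125
Mean = 3656.57 * 0.9125
Mean = 3336.6005

3336.6005


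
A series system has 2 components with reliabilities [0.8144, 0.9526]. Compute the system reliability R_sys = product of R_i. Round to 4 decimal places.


Components: [0.8144, 0.9526]
After component 1 (R=0.8144): product = 0.8144
After component 2 (R=0.9526): product = 0.7758
R_sys = 0.7758

0.7758


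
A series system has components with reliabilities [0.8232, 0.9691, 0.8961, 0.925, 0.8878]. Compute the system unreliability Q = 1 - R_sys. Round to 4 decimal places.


Components: [0.8232, 0.9691, 0.8961, 0.925, 0.8878]
After component 1: product = 0.8232
After component 2: product = 0.7978
After component 3: product = 0.7149
After component 4: product = 0.6613
After component 5: product = 0.5871
R_sys = 0.5871
Q = 1 - 0.5871 = 0.4129

0.4129


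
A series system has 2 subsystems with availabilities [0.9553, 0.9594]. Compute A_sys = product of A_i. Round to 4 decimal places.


Subsystems: [0.9553, 0.9594]
After subsystem 1 (A=0.9553): product = 0.9553
After subsystem 2 (A=0.9594): product = 0.9165
A_sys = 0.9165

0.9165


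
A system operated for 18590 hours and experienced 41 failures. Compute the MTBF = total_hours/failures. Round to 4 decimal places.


total_hours = 18590
failures = 41
MTBF = 18590 / 41
MTBF = 453.4146

453.4146


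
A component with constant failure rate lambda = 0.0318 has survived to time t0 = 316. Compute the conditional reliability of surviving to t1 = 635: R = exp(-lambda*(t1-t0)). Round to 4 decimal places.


lambda = 0.0318
t0 = 316, t1 = 635
t1 - t0 = 319
lambda * (t1-t0) = 0.0318 * 319 = 10.1442
R = exp(-10.1442)
R = 0.0

0.0


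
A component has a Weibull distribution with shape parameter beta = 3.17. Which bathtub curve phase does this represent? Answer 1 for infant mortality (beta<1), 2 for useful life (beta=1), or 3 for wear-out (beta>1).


beta = 3.17
Compare beta to 1:
beta < 1 => infant mortality (phase 1)
beta = 1 => useful life (phase 2)
beta > 1 => wear-out (phase 3)
Since beta = 3.17, this is wear-out (increasing failure rate)
Phase = 3

3


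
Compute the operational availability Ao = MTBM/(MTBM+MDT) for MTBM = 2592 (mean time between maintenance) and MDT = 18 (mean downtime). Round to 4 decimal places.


MTBM = 2592
MDT = 18
MTBM + MDT = 2610
Ao = 2592 / 2610
Ao = 0.9931

0.9931


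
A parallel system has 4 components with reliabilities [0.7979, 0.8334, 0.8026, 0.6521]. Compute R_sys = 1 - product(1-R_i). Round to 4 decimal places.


Components: [0.7979, 0.8334, 0.8026, 0.6521]
(1 - 0.7979) = 0.2021, running product = 0.2021
(1 - 0.8334) = 0.1666, running product = 0.0337
(1 - 0.8026) = 0.1974, running product = 0.0066
(1 - 0.6521) = 0.3479, running product = 0.0023
Product of (1-R_i) = 0.0023
R_sys = 1 - 0.0023 = 0.9977

0.9977


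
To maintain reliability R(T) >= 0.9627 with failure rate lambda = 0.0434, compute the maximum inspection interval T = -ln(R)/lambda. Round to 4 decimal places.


R_target = 0.9627
lambda = 0.0434
-ln(0.9627) = 0.038
T = 0.038 / 0.0434
T = 0.8759

0.8759


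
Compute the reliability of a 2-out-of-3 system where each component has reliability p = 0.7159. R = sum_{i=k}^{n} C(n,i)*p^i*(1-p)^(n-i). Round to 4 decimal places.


k = 2, n = 3, p = 0.7159
i=2: C(3,2)=3 * 0.7159^2 * 0.2841^1 = 0.4368
i=3: C(3,3)=1 * 0.7159^3 * 0.2841^0 = 0.3669
R = sum of terms = 0.8037

0.8037


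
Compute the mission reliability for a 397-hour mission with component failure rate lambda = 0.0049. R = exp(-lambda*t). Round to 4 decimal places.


lambda = 0.0049
mission_time = 397
lambda * t = 0.0049 * 397 = 1.9453
R = exp(-1.9453)
R = 0.1429

0.1429


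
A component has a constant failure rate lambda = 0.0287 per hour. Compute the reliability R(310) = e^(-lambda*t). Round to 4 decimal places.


lambda = 0.0287
t = 310
lambda * t = 8.897
R(t) = e^(-8.897)
R(t) = 0.0001

0.0001


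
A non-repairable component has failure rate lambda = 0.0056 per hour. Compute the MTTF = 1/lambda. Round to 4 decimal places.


lambda = 0.0056
MTTF = 1 / 0.0056
MTTF = 178.5714

178.5714


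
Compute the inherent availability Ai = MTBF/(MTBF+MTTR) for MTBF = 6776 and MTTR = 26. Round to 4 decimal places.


MTBF = 6776
MTTR = 26
MTBF + MTTR = 6802
Ai = 6776 / 6802
Ai = 0.9962

0.9962


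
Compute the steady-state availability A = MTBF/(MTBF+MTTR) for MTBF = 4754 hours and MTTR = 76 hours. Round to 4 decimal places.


MTBF = 4754
MTTR = 76
MTBF + MTTR = 4830
A = 4754 / 4830
A = 0.9843

0.9843


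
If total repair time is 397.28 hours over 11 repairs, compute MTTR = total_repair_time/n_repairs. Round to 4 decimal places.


total_repair_time = 397.28
n_repairs = 11
MTTR = 397.28 / 11
MTTR = 36.1164

36.1164


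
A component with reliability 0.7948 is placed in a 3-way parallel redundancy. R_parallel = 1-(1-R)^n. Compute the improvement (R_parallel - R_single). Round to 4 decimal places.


R_single = 0.7948, n = 3
1 - R_single = 0.2052
(1 - R_single)^n = 0.2052^3 = 0.0086
R_parallel = 1 - 0.0086 = 0.9914
Improvement = 0.9914 - 0.7948
Improvement = 0.1966

0.1966


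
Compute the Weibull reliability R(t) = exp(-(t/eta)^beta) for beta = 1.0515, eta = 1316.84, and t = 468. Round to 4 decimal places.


beta = 1.0515, eta = 1316.84, t = 468
t/eta = 468 / 1316.84 = 0.3554
(t/eta)^beta = 0.3554^1.0515 = 0.337
R(t) = exp(-0.337)
R(t) = 0.7139

0.7139


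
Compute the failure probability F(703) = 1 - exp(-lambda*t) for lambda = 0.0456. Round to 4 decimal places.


lambda = 0.0456, t = 703
lambda * t = 32.0568
exp(-32.0568) = 0.0
F(t) = 1 - 0.0
F(t) = 1.0

1.0


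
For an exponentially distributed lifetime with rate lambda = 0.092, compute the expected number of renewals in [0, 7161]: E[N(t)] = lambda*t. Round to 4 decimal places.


lambda = 0.092
t = 7161
E[N(t)] = lambda * t
E[N(t)] = 0.092 * 7161
E[N(t)] = 658.812

658.812


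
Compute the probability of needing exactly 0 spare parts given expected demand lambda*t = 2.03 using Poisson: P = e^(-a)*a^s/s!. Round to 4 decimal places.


a = 2.03, s = 0
e^(-a) = e^(-2.03) = 0.1313
a^s = 2.03^0 = 1.0
s! = 1
P = 0.1313 * 1.0 / 1
P = 0.1313

0.1313


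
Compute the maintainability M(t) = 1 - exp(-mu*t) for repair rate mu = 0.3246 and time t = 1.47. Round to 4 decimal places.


mu = 0.3246, t = 1.47
mu * t = 0.3246 * 1.47 = 0.4772
exp(-0.4772) = 0.6205
M(t) = 1 - 0.6205
M(t) = 0.3795

0.3795


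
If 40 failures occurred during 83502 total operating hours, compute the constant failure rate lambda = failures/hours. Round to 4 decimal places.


failures = 40
total_hours = 83502
lambda = 40 / 83502
lambda = 0.0005

0.0005


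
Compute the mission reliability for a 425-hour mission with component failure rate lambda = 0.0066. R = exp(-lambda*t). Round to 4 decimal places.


lambda = 0.0066
mission_time = 425
lambda * t = 0.0066 * 425 = 2.805
R = exp(-2.805)
R = 0.0605

0.0605


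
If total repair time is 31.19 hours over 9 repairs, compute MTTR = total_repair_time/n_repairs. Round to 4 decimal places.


total_repair_time = 31.19
n_repairs = 9
MTTR = 31.19 / 9
MTTR = 3.4656

3.4656


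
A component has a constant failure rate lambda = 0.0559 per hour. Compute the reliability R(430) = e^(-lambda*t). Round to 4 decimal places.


lambda = 0.0559
t = 430
lambda * t = 24.037
R(t) = e^(-24.037)
R(t) = 0.0

0.0


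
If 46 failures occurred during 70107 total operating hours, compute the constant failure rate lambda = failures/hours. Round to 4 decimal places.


failures = 46
total_hours = 70107
lambda = 46 / 70107
lambda = 0.0007

0.0007


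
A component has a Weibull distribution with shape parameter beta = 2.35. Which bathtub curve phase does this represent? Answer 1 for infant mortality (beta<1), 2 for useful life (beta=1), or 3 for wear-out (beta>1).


beta = 2.35
Compare beta to 1:
beta < 1 => infant mortality (phase 1)
beta = 1 => useful life (phase 2)
beta > 1 => wear-out (phase 3)
Since beta = 2.35, this is wear-out (increasing failure rate)
Phase = 3

3
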